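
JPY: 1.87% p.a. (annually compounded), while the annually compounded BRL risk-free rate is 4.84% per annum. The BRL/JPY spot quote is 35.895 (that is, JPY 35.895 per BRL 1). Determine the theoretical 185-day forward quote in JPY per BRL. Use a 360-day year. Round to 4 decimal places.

T = 185/360 years.
JPY growth factor: (1 + 0.0187)^(185/360) = 1.00956644.
Growth of 1 BRL over T: (1 + 0.0484)^(185/360) = 1.02458644.
CIP: F = S · (grow JPY)/(grow BRL) = 35.895 × 1.00956644/1.02458644 = 35.368795 JPY per BRL.

35.3688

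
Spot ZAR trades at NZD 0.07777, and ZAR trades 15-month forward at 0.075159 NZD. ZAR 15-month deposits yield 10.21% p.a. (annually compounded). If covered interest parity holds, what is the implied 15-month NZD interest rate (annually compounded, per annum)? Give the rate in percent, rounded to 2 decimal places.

7.24%

T = 15/12 years.
CIP gives F = S · g_NZD/g_ZAR, so g_NZD/g_ZAR = 0.075159/0.07777 = 0.9664266.
The ZAR side grows by (1 + 0.1021)^(15/12) = 1.129214.
So the NZD growth factor = 1.0913024.
Annualise: 1.0913024^(12/15) − 1 = 0.072398 = 7.24%.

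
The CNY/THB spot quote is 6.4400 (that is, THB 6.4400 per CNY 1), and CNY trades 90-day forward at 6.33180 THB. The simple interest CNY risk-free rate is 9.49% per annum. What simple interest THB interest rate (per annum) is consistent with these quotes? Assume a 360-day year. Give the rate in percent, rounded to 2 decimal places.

2.61%

T = 90/360 years.
By CIP, F/S equals the THB-to-CNY growth ratio: 6.3318/6.44 = 0.9831988.
CNY growth factor: 1 + 0.0949×90/360 = 1.023725.
So the THB growth factor = 1.0065252.
r = (1.0065252 − 1)/(90/360) = 0.026101 → 2.61%.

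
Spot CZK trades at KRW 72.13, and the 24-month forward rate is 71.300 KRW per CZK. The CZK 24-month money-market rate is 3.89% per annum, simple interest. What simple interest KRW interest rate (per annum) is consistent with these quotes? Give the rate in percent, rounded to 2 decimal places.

3.27%

T = 2 years.
By CIP, F/S equals the KRW-to-CZK growth ratio: 71.3/72.13 = 0.9884930.
CZK growth factor: 1 + 0.0389×2 = 1.077800.
Hence g_KRW = 1.0653978.
(1.0653978 − 1)/T = 0.032699, i.e. 3.27%.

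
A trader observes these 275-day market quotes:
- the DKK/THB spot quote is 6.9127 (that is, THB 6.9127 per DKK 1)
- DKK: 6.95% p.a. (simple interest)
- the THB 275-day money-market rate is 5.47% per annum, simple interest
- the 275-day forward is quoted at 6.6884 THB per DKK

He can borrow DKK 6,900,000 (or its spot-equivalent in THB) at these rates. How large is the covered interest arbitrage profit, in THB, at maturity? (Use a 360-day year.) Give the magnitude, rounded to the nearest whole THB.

THB 1,090,588

T = 275/360 years.
Route A — deposit DKK, sell forward: 6,900,000 × 1.0530902778 × 6.6884 = THB 48,600,074.20.
Route B — convert at spot, deposit THB: 6,900,000 × 6.9127 × 1.0417847222 = THB 49,690,662.22.
The quoted forward undervalues DKK, so borrow DKK, convert to THB at spot, deposit the THB at 5.47%, and buy DKK forward at 6.6884 to cover the loan.
Arbitrage profit = |48,600,074.20 − 49,690,662.22| = THB 1,090,588.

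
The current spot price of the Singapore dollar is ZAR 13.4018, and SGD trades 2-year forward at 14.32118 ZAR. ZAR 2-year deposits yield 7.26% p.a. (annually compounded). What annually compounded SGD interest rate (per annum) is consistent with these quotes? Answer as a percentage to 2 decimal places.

T = 2 years.
CIP gives F = S · g_ZAR/g_SGD, so g_ZAR/g_SGD = 14.32118/13.4018 = 1.0686012.
ZAR growth factor: (1 + 0.0726)^2 = 1.1504708.
That pins the SGD growth at 1.0766138.
r = 1.0766138^(1/2) − 1 = 0.037600 → 3.76%.

3.76%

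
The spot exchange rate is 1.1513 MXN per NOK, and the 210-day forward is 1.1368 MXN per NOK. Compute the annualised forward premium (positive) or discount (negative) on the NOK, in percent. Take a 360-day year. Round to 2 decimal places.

T = 210/360 years.
Period premium: (1.1368 − 1.1513)/1.1513 = -0.0125945.
Annualise by dividing by T: -0.0125945 / (210/360) = -0.021591 → -2.16%.

-2.16%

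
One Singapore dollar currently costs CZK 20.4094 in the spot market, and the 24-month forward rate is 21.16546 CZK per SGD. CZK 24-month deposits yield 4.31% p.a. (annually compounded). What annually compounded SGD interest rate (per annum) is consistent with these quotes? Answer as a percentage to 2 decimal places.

2.43%

T = 2 years.
By CIP, F/S equals the CZK-to-SGD growth ratio: 21.16546/20.4094 = 1.0370447.
CZK growth factor: (1 + 0.0431)^2 = 1.0880576.
Hence g_SGD = 1.0491906.
r = 1.0491906^(1/2) − 1 = 0.024300 → 2.43%.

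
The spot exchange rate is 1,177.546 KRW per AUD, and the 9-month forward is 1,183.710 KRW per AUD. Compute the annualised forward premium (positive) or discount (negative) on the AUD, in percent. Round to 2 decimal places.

+0.70%

T = 9/12 years.
(F − S)/S = (1183.710 − 1177.546)/1177.546 = 0.0052346.
Per annum: 0.0052346 / (9/12) = 0.006979 = 0.70%.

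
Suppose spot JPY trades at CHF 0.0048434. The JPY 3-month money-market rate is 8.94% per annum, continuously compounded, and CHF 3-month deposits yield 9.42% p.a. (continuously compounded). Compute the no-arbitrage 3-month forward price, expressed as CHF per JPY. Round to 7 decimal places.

T = 3/12 years.
Growth of 1 CHF over T: e^(0.0942×3/12) = 1.0238295.
Growth of 1 JPY over T: e^(0.0894×3/12) = 1.0226016.
Forward (CHF per JPY) = 0.0048434 × 1.0238295 / 1.0226016 = 0.004849216.

0.0048492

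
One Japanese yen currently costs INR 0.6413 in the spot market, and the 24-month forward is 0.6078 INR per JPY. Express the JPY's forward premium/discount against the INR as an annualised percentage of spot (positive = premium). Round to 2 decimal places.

-2.61%

T = 2 years.
(F − S)/S = (0.6078 − 0.6413)/0.6413 = -0.0522376.
Per annum: -0.0522376 / 2 = -0.026119 = -2.61%.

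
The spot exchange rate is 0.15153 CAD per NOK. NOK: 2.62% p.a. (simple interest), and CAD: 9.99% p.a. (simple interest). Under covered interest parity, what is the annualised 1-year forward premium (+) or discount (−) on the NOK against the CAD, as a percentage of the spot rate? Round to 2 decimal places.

+7.18%

T = 1 year.
No-arbitrage forward: 0.15153 × 1.099900 / 1.026200 = 0.16241264 CAD/NOK.
Annualised premium = (F − S)/S × (1/T) = (0.16241264 − 0.15153)/0.15153 ÷ 1 = 7.18%.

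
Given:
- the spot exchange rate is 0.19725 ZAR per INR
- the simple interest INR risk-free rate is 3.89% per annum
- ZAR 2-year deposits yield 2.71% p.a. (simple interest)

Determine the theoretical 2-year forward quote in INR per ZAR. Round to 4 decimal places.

T = 2 years.
ZAR accumulates by 1 + 0.0271×2 = 1.054200.
Growth of 1 INR over T: 1 + 0.0389×2 = 1.077800.
So F = 0.19725 × 1.054200 / 1.077800 = 0.1929309 (ZAR/INR).
Quoted the other way: 1/0.1929309 = 5.1832 INR per ZAR.

5.1832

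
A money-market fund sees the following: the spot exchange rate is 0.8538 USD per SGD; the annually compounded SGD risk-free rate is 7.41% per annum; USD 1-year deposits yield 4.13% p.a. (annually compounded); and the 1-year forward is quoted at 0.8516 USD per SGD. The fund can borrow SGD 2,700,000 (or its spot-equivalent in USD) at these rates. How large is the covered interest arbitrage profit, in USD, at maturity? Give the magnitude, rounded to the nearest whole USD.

USD 69,232

T = 1 year.
Invest the SGD and cover forward: 2,700,000 × 1.074100 × 0.8516 = USD 2,469,699.61.
Convert at spot and invest in USD: 2,700,000 × 0.8538 × 1.041300 = USD 2,400,467.24.
The quoted forward overvalues SGD, so borrow USD, buy SGD at spot, deposit the SGD at 7.41%, and sell the proceeds forward at 0.8516.
Arbitrage profit = |2,469,699.61 − 2,400,467.24| = USD 69,232.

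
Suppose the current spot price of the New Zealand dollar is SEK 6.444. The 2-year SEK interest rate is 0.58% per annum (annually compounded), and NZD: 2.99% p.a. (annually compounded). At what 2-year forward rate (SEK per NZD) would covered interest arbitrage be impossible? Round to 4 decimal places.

T = 2 years.
SEK accumulates by (1 + 0.0058)^2 = 1.0116336.
NZD growth factor: (1 + 0.0299)^2 = 1.060694.
Forward (SEK per NZD) = 6.444 × 1.0116336 / 1.060694 = 6.145945.

6.1459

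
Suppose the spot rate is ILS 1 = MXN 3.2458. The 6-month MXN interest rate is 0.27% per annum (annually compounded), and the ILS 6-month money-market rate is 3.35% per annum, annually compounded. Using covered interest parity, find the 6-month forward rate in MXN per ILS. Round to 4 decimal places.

T = 6/12 years.
MXN growth factor: (1 + 0.0027)^(6/12) = 1.0013491.
ILS accumulates by (1 + 0.0335)^(6/12) = 1.016612.
So F = 3.2458 × 1.0013491 / 1.016612 = 3.197069 (MXN/ILS).

3.1971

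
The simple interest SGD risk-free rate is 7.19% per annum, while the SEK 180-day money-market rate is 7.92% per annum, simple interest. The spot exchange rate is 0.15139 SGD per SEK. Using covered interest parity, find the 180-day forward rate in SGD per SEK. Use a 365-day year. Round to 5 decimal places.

0.15087

T = 180/365 years.
Growth of 1 SGD over T: 1 + 0.0719×180/365 = 1.0354575.
SEK growth factor: 1 + 0.0792×180/365 = 1.0390575.
CIP: F = S · (grow SGD)/(grow SEK) = 0.15139 × 1.0354575/1.0390575 = 0.1508655 SGD per SEK.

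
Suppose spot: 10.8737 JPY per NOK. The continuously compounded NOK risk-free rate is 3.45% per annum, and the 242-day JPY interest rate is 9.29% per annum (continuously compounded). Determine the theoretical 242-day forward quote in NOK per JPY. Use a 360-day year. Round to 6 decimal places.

T = 242/360 years.
JPY accumulates by e^(0.0929×242/360) = 1.0644406.
NOK growth factor: e^(0.0345×242/360) = 1.0234627.
So F = 10.8737 × 1.0644406 / 1.0234627 = 11.30907 (JPY/NOK).
Quoted the other way: 1/11.30907 = 0.088425 NOK per JPY.

0.088425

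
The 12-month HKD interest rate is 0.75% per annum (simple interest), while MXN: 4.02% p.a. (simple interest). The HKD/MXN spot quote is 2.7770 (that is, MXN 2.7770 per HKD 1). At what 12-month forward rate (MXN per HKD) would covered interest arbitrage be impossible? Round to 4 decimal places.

T = 1 year.
MXN growth factor: 1 + 0.0402×1 = 1.040200.
HKD growth factor: 1 + 0.0075×1 = 1.007500.
So F = 2.777 × 1.040200 / 1.007500 = 2.867132 (MXN/HKD).

2.8671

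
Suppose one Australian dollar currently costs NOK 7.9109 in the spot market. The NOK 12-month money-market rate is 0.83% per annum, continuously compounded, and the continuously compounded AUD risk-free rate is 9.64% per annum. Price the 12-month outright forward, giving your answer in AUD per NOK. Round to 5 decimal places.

0.13805

T = 1 year.
Growth of 1 NOK over T: e^(0.0083×1) = 1.0083345.
AUD accumulates by e^(0.0964×1) = 1.1011995.
So F = 7.9109 × 1.0083345 / 1.1011995 = 7.243768 (NOK/AUD).
Quoted the other way: 1/7.243768 = 0.13805 AUD per NOK.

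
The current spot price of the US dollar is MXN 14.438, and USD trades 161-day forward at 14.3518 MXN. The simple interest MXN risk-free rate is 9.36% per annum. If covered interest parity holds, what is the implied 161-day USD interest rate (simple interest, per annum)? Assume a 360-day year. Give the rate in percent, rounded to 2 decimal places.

10.76%

T = 161/360 years.
CIP gives F = S · g_MXN/g_USD, so g_MXN/g_USD = 14.3518/14.438 = 0.9940296.
The MXN side grows by 1 + 0.0936×161/360 = 1.041860.
Hence g_USD = 1.0481177.
r = (1.0481177 − 1)/(161/360) = 0.107592 → 10.76%.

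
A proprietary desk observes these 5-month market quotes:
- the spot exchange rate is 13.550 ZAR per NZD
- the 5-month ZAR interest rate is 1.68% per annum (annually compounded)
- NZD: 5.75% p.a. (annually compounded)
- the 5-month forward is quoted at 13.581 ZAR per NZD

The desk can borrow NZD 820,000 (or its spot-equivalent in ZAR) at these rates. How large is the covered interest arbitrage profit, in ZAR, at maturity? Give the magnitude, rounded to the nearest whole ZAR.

T = 5/12 years.
Keep in NZD, deliver into the forward: 820,000·1.0235682907·13.581 = ZAR 11,398,886.38.
Swap to ZAR now, deposit: 820,000·13.550·1.0069660009 = ZAR 11,188,399.24.
The quoted forward overvalues NZD, so borrow ZAR, buy NZD at spot, deposit the NZD at 5.75%, and sell the proceeds forward at 13.581.
Arbitrage profit = |11,398,886.38 − 11,188,399.24| = ZAR 210,487.

ZAR 210,487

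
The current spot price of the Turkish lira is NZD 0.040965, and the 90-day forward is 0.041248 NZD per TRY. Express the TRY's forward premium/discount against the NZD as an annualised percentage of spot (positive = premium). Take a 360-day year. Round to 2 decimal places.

T = 90/360 years.
(F − S)/S = (0.041248 − 0.040965)/0.040965 = 0.0069083.
Per annum: 0.0069083 / (90/360) = 0.027633 = 2.76%.

+2.76%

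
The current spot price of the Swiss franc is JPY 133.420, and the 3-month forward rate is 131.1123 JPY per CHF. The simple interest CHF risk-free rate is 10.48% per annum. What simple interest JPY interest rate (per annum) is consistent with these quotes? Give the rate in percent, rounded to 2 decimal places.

3.38%

T = 3/12 years.
CIP gives F = S · g_JPY/g_CHF, so g_JPY/g_CHF = 131.1123/133.42 = 0.9827035.
CHF growth factor: 1 + 0.1048×3/12 = 1.026200.
So the JPY growth factor = 1.0084503.
(1.0084503 − 1)/T = 0.033801, i.e. 3.38%.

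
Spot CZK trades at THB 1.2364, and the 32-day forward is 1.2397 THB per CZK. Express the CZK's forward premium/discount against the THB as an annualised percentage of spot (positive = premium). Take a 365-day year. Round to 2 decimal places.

+3.04%

T = 32/365 years.
CZK trades forward at +0.26690% vs spot over the period.
×(1/T) gives 3.04% p.a.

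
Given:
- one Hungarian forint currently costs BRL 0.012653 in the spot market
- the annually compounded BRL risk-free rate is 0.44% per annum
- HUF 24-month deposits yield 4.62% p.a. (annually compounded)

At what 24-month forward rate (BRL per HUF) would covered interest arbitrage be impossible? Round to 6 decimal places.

T = 2 years.
BRL growth factor: (1 + 0.0044)^2 = 1.0088194.
Growth of 1 HUF over T: (1 + 0.0462)^2 = 1.0945344.
CIP: F = S · (grow BRL)/(grow HUF) = 0.012653 × 1.0088194/1.0945344 = 0.01166212 BRL per HUF.

0.011662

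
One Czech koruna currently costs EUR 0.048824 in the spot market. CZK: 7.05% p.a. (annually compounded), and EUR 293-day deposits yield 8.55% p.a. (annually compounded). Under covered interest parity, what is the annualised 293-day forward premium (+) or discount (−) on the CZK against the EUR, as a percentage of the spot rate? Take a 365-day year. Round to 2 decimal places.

T = 293/365 years.
No-arbitrage forward: 0.048824 × 1.0680743 / 1.0562103 = 0.049372421 EUR/CZK.
(F − S)/S ÷ T = (0.049372421 − 0.048824)/0.048824/(293/365) = 0.013993 → 1.40%.

+1.40%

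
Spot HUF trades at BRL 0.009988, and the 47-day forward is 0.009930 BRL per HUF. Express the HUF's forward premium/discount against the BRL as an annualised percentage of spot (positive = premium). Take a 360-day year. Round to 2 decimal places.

-4.45%

T = 47/360 years.
Period premium: (0.009930 − 0.009988)/0.009988 = -0.0058070.
Per annum: -0.0058070 / (47/360) = -0.044479 = -4.45%.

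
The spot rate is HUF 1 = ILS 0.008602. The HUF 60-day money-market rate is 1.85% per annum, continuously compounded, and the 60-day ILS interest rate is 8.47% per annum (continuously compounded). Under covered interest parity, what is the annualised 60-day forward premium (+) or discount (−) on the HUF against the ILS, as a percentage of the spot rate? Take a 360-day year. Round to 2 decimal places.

T = 60/360 years.
CIP forward (ILS per HUF) = 0.008602 × 1.0142168/1.0030881 = 0.008697434.
Annualised premium = (F − S)/S × (1/T) = (0.008697434 − 0.008602)/0.008602 ÷ (60/360) = 6.66%.

+6.66%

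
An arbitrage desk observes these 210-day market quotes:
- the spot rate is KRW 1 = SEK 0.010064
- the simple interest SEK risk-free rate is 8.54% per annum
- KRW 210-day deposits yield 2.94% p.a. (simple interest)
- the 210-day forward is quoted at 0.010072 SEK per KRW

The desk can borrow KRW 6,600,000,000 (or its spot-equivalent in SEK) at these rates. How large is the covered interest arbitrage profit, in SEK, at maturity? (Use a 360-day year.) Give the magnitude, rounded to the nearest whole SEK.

SEK 2,116,093

T = 210/360 years.
Route A — deposit KRW, sell forward: 6,600,000,000 × 1.017150 × 0.010072 = SEK 67,615,249.68.
Route B — convert at spot, deposit SEK: 6,600,000,000 × 0.010064 × 1.0498166667 = SEK 69,731,342.56.
The quoted forward undervalues KRW, so borrow KRW, convert to SEK at spot, deposit the SEK at 8.54%, and buy KRW forward at 0.010072 to cover the loan.
The gap between the two covered legs is SEK 2,116,093.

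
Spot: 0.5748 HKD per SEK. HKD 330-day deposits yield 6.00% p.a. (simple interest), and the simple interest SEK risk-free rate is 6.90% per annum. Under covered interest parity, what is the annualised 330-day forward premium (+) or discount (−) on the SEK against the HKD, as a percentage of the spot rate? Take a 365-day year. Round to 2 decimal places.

T = 330/365 years.
No-arbitrage forward: 0.5748 × 1.0542466 / 1.0623836 = 0.5703975 HKD/SEK.
(F − S)/S ÷ T = (0.5703975 − 0.5748)/0.5748/(330/365) = -0.008472 → -0.85%.

-0.85%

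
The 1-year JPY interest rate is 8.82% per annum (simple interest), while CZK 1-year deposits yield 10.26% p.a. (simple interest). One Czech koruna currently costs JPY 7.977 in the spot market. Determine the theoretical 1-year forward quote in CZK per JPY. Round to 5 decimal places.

T = 1 year.
JPY growth factor: 1 + 0.0882×1 = 1.088200.
Growth of 1 CZK over T: 1 + 0.1026×1 = 1.102600.
So F = 7.977 × 1.088200 / 1.102600 = 7.872820 (JPY/CZK).
Quoted the other way: 1/7.872820 = 0.12702 CZK per JPY.

0.12702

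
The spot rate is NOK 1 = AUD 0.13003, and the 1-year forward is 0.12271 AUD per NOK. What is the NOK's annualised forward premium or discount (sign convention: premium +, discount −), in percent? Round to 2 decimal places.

-5.63%

T = 1 year.
NOK trades forward at -5.62947% vs spot over the period.
Per annum: -0.0562947 / 1 = -0.056295 = -5.63%.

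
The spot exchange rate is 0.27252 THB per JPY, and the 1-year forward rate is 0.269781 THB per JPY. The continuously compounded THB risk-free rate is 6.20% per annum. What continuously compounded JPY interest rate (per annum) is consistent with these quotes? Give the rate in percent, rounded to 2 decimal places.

7.21%

T = 1 year.
F/S = 0.269781/0.27252 = 0.9899494 = (growth of THB) / (growth of JPY).
The THB side grows by e^(0.0620×1) = 1.0639623.
That pins the JPY growth at 1.0747643.
Take logs: ln 1.0747643 / 1 = 0.072101, so 7.21%.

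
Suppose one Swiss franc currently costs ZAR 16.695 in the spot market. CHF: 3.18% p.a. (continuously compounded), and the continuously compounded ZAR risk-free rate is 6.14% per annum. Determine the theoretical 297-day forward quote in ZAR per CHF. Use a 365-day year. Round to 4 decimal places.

T = 297/365 years.
ZAR growth factor: e^(0.0614×297/365) = 1.0512302.
CHF growth factor: e^(0.0318×297/365) = 1.0262133.
So F = 16.695 × 1.0512302 / 1.0262133 = 17.101989 (ZAR/CHF).

17.1020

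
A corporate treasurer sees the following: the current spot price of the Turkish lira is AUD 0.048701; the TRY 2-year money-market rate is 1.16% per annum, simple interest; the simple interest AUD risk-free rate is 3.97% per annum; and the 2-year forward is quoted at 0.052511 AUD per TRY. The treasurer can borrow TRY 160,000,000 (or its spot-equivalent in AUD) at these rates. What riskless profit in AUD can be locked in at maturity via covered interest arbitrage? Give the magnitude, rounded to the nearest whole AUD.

AUD 185,823

T = 2 years.
Route A — deposit TRY, sell forward: 160,000,000 × 1.023200 × 0.052511 = AUD 8,596,680.83.
Route B — convert at spot, deposit AUD: 160,000,000 × 0.048701 × 1.079400 = AUD 8,410,857.50.
The quoted forward overvalues TRY, so borrow AUD, buy TRY at spot, deposit the TRY at 1.16%, and sell the proceeds forward at 0.052511.
Arbitrage profit = |8,596,680.83 − 8,410,857.50| = AUD 185,823.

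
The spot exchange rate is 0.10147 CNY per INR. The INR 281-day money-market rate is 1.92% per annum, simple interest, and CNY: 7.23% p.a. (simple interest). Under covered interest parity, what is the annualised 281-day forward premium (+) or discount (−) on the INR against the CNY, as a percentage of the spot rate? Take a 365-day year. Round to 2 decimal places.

+5.23%

T = 281/365 years.
No-arbitrage forward: 0.10147 × 1.0556611 / 1.0147814 = 0.10555764 CNY/INR.
Annualised premium = (F − S)/S × (1/T) = (0.10555764 − 0.10147)/0.10147 ÷ (281/365) = 5.23%.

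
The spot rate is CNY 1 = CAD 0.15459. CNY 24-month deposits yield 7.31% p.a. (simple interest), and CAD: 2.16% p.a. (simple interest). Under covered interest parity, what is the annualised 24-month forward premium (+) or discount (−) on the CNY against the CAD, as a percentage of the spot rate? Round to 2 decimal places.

-4.49%

T = 2 years.
F = S · g_CAD/g_CNY = 0.15459 × 1.043200/1.146200 = 0.14069821.
Annualised premium = (F − S)/S × (1/T) = (0.14069821 − 0.15459)/0.15459 ÷ 2 = -4.49%.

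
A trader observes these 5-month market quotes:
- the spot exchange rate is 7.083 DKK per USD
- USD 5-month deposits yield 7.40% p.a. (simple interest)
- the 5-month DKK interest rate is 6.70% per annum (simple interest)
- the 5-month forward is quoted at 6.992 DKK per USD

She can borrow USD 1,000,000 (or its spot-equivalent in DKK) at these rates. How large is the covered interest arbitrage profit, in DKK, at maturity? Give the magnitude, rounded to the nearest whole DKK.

DKK 73,147

T = 5/12 years.
Invest the USD and cover forward: 1,000,000 × 1.030833333 × 6.992 = DKK 7,207,586.66.
Convert at spot and invest in DKK: 1,000,000 × 7.083 × 1.027916667 = DKK 7,280,733.75.
The quoted forward undervalues USD, so borrow USD, convert to DKK at spot, deposit the DKK at 6.70%, and buy USD forward at 6.992 to cover the loan.
Profit = 7,280,733.75 − 7,207,586.66 = DKK 73,147.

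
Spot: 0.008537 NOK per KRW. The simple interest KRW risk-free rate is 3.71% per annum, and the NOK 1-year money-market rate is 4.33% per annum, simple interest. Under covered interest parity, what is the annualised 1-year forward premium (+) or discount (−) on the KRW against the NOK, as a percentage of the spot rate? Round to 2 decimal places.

T = 1 year.
F = S · g_NOK/g_KRW = 0.008537 × 1.043300/1.037100 = 0.008588036.
Annualised premium = (F − S)/S × (1/T) = (0.008588036 − 0.008537)/0.008537 ÷ 1 = 0.60%.

+0.60%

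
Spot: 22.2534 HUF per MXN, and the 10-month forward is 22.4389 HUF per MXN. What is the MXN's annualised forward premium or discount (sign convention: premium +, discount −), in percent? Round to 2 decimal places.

+1.00%

T = 10/12 years.
MXN trades forward at +0.83358% vs spot over the period.
×(1/T) gives 1.00% p.a.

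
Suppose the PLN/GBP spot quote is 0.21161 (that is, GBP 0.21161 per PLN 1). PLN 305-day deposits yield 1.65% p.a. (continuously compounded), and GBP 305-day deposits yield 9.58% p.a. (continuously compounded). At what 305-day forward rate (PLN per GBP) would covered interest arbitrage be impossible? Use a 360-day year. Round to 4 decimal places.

4.4186

T = 305/360 years.
GBP growth factor: e^(0.0958×305/360) = 1.0845486.
PLN growth factor: e^(0.0165×305/360) = 1.0140773.
Forward (GBP per PLN) = 0.21161 × 1.0845486 / 1.0140773 = 0.2263154.
Quoted the other way: 1/0.2263154 = 4.4186 PLN per GBP.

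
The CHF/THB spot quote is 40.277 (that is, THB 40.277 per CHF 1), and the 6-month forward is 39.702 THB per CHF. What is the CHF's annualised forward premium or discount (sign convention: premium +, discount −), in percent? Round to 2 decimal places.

T = 6/12 years.
(F − S)/S = (39.702 − 40.277)/40.277 = -0.0142761.
×(1/T) gives -2.86% p.a.

-2.86%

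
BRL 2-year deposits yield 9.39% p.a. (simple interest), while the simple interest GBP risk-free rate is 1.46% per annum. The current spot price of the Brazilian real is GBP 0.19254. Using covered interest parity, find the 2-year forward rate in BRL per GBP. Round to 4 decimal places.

T = 2 years.
GBP growth factor: 1 + 0.0146×2 = 1.029200.
Growth of 1 BRL over T: 1 + 0.0939×2 = 1.187800.
So F = 0.19254 × 1.029200 / 1.187800 = 0.1668313 (GBP/BRL).
Invert for BRL per GBP: 1 / 0.1668313 = 5.9941.

5.9941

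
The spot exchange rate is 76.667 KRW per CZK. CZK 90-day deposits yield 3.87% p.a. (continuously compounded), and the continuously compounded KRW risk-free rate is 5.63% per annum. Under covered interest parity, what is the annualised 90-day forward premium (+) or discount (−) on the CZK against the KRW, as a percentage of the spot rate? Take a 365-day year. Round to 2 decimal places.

+1.76%

T = 90/365 years.
F = S · g_KRW/g_CZK = 76.667 × 1.013979/1.0095881 = 77.000440.
Annualised premium = (F − S)/S × (1/T) = (77.000440 − 76.667)/76.667 ÷ (90/365) = 1.76%.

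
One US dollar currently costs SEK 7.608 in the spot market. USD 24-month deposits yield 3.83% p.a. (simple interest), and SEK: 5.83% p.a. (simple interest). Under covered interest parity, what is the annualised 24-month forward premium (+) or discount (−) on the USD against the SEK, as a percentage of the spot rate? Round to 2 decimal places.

T = 2 years.
No-arbitrage forward: 7.608 × 1.116600 / 1.076600 = 7.890668 SEK/USD.
Annualised premium = (F − S)/S × (1/T) = (7.890668 − 7.608)/7.608 ÷ 2 = 1.86%.

+1.86%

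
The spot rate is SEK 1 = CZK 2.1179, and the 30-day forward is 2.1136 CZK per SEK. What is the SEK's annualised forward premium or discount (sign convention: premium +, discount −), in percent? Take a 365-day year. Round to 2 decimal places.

-2.47%

T = 30/365 years.
SEK trades forward at -0.20303% vs spot over the period.
Per annum: -0.0020303 / (30/365) = -0.024702 = -2.47%.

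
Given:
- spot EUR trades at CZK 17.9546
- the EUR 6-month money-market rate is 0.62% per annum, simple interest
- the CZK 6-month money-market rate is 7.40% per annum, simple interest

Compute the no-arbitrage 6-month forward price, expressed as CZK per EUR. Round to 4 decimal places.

T = 6/12 years.
CZK growth factor: 1 + 0.0740×6/12 = 1.037000.
EUR accumulates by 1 + 0.0062×6/12 = 1.003100.
So F = 17.9546 × 1.037000 / 1.003100 = 18.561380 (CZK/EUR).

18.5614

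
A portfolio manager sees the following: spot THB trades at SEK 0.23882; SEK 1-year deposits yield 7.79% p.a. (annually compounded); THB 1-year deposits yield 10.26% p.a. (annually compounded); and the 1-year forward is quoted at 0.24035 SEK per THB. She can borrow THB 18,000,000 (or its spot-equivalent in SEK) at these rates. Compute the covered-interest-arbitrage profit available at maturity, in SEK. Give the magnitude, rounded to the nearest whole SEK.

T = 1 year.
Invest the THB and cover forward: 18,000,000 × 1.102600 × 0.24035 = SEK 4,770,178.38.
Convert at spot and invest in SEK: 18,000,000 × 0.23882 × 1.077900 = SEK 4,633,633.40.
The quoted forward overvalues THB, so borrow SEK, buy THB at spot, deposit the THB at 10.26%, and sell the proceeds forward at 0.24035.
Arbitrage profit = |4,770,178.38 − 4,633,633.40| = SEK 136,545.

SEK 136,545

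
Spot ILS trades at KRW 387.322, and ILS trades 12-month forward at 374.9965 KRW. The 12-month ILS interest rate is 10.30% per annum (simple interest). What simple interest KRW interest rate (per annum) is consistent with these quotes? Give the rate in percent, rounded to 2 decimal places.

6.79%

T = 1 year.
F/S = 374.9965/387.322 = 0.9681776 = (growth of KRW) / (growth of ILS).
The ILS side grows by 1 + 0.1030×1 = 1.103000.
Hence g_KRW = 1.0678999.
r = (1.0678999 − 1)/1 = 0.067900 → 6.79%.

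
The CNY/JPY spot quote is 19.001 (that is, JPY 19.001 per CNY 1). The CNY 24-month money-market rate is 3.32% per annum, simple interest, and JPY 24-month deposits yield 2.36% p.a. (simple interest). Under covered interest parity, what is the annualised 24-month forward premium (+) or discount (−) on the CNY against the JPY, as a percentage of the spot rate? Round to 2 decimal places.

T = 2 years.
F = S · g_JPY/g_CNY = 19.001 × 1.047200/1.066400 = 18.658896.
(F − S)/S ÷ T = (18.658896 − 19.001)/19.001/2 = -0.009002 → -0.90%.

-0.90%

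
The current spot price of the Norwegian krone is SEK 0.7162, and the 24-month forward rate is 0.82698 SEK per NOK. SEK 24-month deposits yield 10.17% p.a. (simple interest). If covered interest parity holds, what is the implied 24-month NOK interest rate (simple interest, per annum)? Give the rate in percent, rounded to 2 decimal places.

2.11%

T = 2 years.
F/S = 0.82698/0.7162 = 1.1546775 = (growth of SEK) / (growth of NOK).
SEK growth factor: 1 + 0.1017×2 = 1.203400.
So the NOK growth factor = 1.0421958.
r = (1.0421958 − 1)/2 = 0.021098 → 2.11%.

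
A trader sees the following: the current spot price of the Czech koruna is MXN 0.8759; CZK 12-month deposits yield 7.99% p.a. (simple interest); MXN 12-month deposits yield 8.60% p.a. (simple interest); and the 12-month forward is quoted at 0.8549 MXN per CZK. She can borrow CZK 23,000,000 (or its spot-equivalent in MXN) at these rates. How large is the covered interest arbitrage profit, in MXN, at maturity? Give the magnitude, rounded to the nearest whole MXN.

MXN 644,480

T = 1 year.
Keep in CZK, deliver into the forward: 23,000,000·1.079900·0.8549 = MXN 21,233,749.73.
Swap to MXN now, deposit: 23,000,000·0.8759·1.086000 = MXN 21,878,230.20.
The quoted forward undervalues CZK, so borrow CZK, convert to MXN at spot, deposit the MXN at 8.60%, and buy CZK forward at 0.8549 to cover the loan.
Arbitrage profit = |21,233,749.73 − 21,878,230.20| = MXN 644,480.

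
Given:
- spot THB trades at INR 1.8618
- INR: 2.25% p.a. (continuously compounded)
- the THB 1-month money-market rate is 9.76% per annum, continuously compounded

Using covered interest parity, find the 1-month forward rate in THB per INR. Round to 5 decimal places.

T = 1/12 years.
INR growth factor: e^(0.0225×1/12) = 1.0018768.
THB accumulates by e^(0.0976×1/12) = 1.0081665.
Forward (INR per THB) = 1.8618 × 1.0018768 / 1.0081665 = 1.850185.
Invert for THB per INR: 1 / 1.850185 = 0.54049.

0.54049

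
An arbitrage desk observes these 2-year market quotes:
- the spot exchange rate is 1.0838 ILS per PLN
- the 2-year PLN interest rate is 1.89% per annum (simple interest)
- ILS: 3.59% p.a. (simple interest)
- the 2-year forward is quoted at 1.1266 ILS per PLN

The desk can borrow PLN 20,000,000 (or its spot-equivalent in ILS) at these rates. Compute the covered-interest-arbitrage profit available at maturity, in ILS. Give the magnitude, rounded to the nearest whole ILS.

ILS 151,373

T = 2 years.
Keep in PLN, deliver into the forward: 20,000,000·1.037800·1.1266 = ILS 23,383,709.60.
Swap to ILS now, deposit: 20,000,000·1.0838·1.071800 = ILS 23,232,336.80.
The quoted forward overvalues PLN, so borrow ILS, buy PLN at spot, deposit the PLN at 1.89%, and sell the proceeds forward at 1.1266.
Profit = 23,383,709.60 − 23,232,336.80 = ILS 151,373.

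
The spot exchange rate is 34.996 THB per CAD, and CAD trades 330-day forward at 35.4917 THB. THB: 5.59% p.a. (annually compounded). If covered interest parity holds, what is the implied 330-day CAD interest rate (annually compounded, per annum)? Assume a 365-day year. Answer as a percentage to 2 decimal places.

T = 330/365 years.
F/S = 35.4917/34.996 = 1.0141645 = (growth of THB) / (growth of CAD).
THB growth factor: (1 + 0.0559)^(330/365) = 1.050407.
So the CAD growth factor = 1.0357363.
r = 1.0357363^(365/330) − 1 = 0.039601 → 3.96%.

3.96%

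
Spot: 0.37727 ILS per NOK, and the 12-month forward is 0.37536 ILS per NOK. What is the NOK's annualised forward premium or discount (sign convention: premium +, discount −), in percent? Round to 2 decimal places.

T = 1 year.
(F − S)/S = (0.37536 − 0.37727)/0.37727 = -0.0050627.
×(1/T) gives -0.51% p.a.

-0.51%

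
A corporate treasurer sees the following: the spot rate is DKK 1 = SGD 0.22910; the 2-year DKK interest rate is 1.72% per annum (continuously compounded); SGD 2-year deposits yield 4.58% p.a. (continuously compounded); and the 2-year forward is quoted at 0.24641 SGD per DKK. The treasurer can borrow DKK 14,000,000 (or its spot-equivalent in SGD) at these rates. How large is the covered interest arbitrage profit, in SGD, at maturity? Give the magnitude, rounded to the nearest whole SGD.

SGD 55,402

T = 2 years.
Route A — deposit DKK, sell forward: 14,000,000 × 1.034998523 × 0.24641 = SGD 3,570,475.80.
Route B — convert at spot, deposit SGD: 14,000,000 × 0.22910 × 1.095926364 = SGD 3,515,074.22.
The quoted forward overvalues DKK, so borrow SGD, buy DKK at spot, deposit the DKK at 1.72%, and sell the proceeds forward at 0.24641.
Arbitrage profit = |3,570,475.80 − 3,515,074.22| = SGD 55,402.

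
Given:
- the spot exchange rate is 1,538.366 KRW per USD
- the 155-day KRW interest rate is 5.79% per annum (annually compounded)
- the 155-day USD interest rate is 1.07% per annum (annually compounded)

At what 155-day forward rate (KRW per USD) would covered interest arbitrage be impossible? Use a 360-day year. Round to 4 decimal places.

1568.8965

T = 155/360 years.
Growth of 1 KRW over T: (1 + 0.0579)^(155/360) = 1.0245302026.
Growth of 1 USD over T: (1 + 0.0107)^(155/360) = 1.0045929873.
CIP: F = S · (grow KRW)/(grow USD) = 1538.366 × 1.0245302026/1.0045929873 = 1568.896508 KRW per USD.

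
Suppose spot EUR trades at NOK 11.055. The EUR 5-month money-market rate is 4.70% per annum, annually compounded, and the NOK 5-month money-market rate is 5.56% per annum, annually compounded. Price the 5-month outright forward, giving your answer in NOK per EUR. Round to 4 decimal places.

11.0927

T = 5/12 years.
NOK accumulates by (1 + 0.0556)^(5/12) = 1.02280162.
EUR growth factor: (1 + 0.0470)^(5/12) = 1.01932134.
So F = 11.055 × 1.02280162 / 1.01932134 = 11.092745 (NOK/EUR).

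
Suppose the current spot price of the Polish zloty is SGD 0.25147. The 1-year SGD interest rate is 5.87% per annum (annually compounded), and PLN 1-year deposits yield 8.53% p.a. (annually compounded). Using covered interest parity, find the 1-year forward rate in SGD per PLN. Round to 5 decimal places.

0.24531

T = 1 year.
Growth of 1 SGD over T: (1 + 0.0587)^1 = 1.058700.
PLN accumulates by (1 + 0.0853)^1 = 1.085300.
CIP: F = S · (grow SGD)/(grow PLN) = 0.25147 × 1.058700/1.085300 = 0.2453066 SGD per PLN.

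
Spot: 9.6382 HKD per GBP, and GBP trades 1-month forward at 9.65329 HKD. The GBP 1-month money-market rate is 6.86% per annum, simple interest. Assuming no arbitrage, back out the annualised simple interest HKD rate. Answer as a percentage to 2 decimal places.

8.75%

T = 1/12 years.
F/S = 9.65329/9.6382 = 1.0015656 = (growth of HKD) / (growth of GBP).
GBP growth factor: 1 + 0.0686×1/12 = 1.0057167.
That pins the HKD growth at 1.0072913.
(1.0072913 − 1)/T = 0.087496, i.e. 8.75%.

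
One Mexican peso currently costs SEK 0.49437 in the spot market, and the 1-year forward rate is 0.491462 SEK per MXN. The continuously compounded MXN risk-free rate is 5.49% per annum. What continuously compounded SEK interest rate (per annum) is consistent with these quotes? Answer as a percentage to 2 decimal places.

T = 1 year.
CIP gives F = S · g_SEK/g_MXN, so g_SEK/g_MXN = 0.491462/0.49437 = 0.9941178.
MXN growth factor: e^(0.0549×1) = 1.056435.
Hence g_SEK = 1.0502208.
r = ln(1.0502208)/1 = 0.049000 → 4.90%.

4.90%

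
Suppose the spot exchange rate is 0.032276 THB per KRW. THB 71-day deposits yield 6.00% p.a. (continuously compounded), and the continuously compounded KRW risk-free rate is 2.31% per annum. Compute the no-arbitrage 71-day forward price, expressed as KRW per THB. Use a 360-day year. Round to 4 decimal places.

T = 71/360 years.
THB accumulates by e^(0.0600×71/360) = 1.01190362.
KRW accumulates by e^(0.0231×71/360) = 1.00456623.
So F = 0.032276 × 1.01190362 / 1.00456623 = 0.032511745 (THB/KRW).
Quoted the other way: 1/0.032511745 = 30.7581 KRW per THB.

30.7581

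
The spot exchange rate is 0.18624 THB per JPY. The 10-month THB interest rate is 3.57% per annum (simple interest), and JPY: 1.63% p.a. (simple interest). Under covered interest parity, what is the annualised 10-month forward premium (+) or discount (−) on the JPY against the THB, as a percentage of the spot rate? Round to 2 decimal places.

+1.91%

T = 10/12 years.
No-arbitrage forward: 0.18624 × 1.029750 / 1.0135833 = 0.18921054 THB/JPY.
(F − S)/S ÷ T = (0.18921054 − 0.18624)/0.18624/(10/12) = 0.019140 → 1.91%.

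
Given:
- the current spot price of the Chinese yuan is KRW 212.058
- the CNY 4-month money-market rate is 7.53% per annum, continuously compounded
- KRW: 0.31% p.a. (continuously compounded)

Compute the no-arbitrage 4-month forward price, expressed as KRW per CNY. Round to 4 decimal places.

T = 4/12 years.
KRW growth factor: e^(0.0031×4/12) = 1.001033867.
Growth of 1 CNY over T: e^(0.0753×4/12) = 1.025417657.
Forward (KRW per CNY) = 212.058 × 1.001033867 / 1.025417657 = 207.015394.

207.0154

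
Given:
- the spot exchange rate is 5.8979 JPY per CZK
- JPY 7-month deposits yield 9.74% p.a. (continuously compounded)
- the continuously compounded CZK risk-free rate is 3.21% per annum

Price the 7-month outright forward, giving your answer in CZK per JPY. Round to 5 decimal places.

0.16321

T = 7/12 years.
JPY growth factor: e^(0.0974×7/12) = 1.0584617.
Growth of 1 CZK over T: e^(0.0321×7/12) = 1.0189014.
CIP: F = S · (grow JPY)/(grow CZK) = 5.8979 × 1.0584617/1.0189014 = 6.126894 JPY per CZK.
Quoted the other way: 1/6.126894 = 0.16321 CZK per JPY.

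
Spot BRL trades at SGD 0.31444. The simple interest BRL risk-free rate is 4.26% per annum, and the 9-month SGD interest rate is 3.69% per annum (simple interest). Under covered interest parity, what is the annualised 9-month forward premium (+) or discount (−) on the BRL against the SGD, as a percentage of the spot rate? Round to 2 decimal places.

-0.55%

T = 9/12 years.
F = S · g_SGD/g_BRL = 0.31444 × 1.027675/1.031950 = 0.31313739.
(F − S)/S ÷ T = (0.31313739 − 0.31444)/0.31444/(9/12) = -0.005524 → -0.55%.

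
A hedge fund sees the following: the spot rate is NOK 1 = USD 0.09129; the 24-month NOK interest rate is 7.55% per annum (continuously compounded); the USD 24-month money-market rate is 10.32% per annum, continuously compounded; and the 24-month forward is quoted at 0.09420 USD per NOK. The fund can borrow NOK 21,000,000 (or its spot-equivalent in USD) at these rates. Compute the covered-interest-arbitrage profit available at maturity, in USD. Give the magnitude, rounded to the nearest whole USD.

T = 2 years.
Route A — deposit NOK, sell forward: 21,000,000 × 1.162996658 × 0.09420 = USD 2,300,639.99.
Route B — convert at spot, deposit USD: 21,000,000 × 0.09129 × 1.229244804 = USD 2,356,572.92.
The quoted forward undervalues NOK, so borrow NOK, convert to USD at spot, deposit the USD at 10.32%, and buy NOK forward at 0.09420 to cover the loan.
The gap between the two covered legs is USD 55,933.

USD 55,933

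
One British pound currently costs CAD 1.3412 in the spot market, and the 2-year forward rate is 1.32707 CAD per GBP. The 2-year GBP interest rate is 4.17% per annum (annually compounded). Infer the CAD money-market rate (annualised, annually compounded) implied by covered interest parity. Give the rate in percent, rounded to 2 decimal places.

3.62%

T = 2 years.
CIP gives F = S · g_CAD/g_GBP, so g_CAD/g_GBP = 1.32707/1.3412 = 0.9894647.
GBP growth factor: (1 + 0.0417)^2 = 1.0851389.
Hence g_CAD = 1.0737066.
r = 1.0737066^(1/2) − 1 = 0.036198 → 3.62%.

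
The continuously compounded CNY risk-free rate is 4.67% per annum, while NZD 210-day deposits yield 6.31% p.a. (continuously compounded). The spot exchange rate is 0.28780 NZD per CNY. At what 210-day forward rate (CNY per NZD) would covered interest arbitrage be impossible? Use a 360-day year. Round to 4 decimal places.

3.4416

T = 210/360 years.
Growth of 1 NZD over T: e^(0.0631×210/360) = 1.0374941.
Growth of 1 CNY over T: e^(0.0467×210/360) = 1.0276161.
Forward (NZD per CNY) = 0.2878 × 1.0374941 / 1.0276161 = 0.2905665.
Invert for CNY per NZD: 1 / 0.2905665 = 3.4416.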